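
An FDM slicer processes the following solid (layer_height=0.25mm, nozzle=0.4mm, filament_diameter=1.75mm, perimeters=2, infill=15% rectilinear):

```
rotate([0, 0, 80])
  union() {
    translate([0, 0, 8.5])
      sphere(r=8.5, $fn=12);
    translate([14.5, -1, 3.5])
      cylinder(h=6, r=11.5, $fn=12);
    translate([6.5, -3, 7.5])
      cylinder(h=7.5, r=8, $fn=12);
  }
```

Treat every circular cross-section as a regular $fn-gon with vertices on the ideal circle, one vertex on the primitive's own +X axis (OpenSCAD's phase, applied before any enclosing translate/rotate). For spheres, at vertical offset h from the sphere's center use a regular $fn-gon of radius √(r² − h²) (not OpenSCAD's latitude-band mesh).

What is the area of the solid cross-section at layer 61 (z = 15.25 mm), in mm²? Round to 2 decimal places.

At z = 15.25 mm: the r=8.5 sphere contributes a regular 12-gon of circumradius √(8.5²−6.75²) = 5.166 (area = (12/2)·5.166²·sin(360°/12) = 80.06 mm²); the cylinder at (14.5, -1) is absent (z outside [3.5, 9.5]); the cylinder at (6.5, -3) is not intersected at this z (z outside [7.5, 15]); Taking the union: only the r=8.5 sphere is present, so the union is just that shape — area = 80.06 mm²; (rotated 80° about Z; rotation is an isometry so areas/perimeters/island counts are preserved). Overall, the cross-section is a single solid region. Net area = 80.06 mm².

80.06 mm²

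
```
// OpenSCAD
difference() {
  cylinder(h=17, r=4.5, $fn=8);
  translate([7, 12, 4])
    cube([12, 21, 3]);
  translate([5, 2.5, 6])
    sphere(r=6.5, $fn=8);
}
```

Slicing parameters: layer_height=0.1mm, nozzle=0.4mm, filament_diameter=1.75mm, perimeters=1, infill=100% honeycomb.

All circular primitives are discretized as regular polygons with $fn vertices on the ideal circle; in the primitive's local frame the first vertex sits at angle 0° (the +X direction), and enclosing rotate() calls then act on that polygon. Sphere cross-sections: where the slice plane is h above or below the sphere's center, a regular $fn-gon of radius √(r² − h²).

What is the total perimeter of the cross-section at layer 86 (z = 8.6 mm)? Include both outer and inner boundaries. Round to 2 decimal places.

26.92 mm

At z = 8.6 mm: the cylinder: section is a regular 8-gon, circumradius r=4.5 (perimeter = 2·8·4.500·sin(180°/8) = 27.55 mm); the cube at (7, 12) does not reach this height (z outside [4, 7]); the r=6.5 sphere at (5, 2.5) contributes a regular 8-gon of circumradius √(6.5²−2.6²) = 5.957 (perimeter = 2·8·5.957·sin(180°/8) = 36.48 mm); Taking the first minus the rest: starting from the r=4.5 cylinder, the r=6.5 sphere at (5, 2.5) partially overlaps it — only the 24.45 mm² overlap (of its 100.38 mm²) is removed, clipping the outline — boundary = 26.92 mm. Overall, the cross-section is a single solid region. Total boundary length (outer) = 26.92 mm.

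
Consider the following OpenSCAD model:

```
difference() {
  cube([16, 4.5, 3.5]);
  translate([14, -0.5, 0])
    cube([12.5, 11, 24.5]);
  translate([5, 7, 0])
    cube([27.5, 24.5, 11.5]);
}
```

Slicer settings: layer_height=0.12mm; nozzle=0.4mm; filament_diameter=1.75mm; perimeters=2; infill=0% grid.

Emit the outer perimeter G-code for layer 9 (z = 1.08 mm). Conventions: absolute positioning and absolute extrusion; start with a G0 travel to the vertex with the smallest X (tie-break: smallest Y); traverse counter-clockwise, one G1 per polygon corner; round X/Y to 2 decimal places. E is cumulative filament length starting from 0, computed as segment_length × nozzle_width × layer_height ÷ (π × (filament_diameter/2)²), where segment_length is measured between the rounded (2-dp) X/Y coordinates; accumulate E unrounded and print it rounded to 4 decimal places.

G0 X0.00 Y0.00 Z1.08
G1 X14.00 Y0.00 E0.2794
G1 X14.00 Y4.50 E0.3692
G1 X0.00 Y4.50 E0.6486
G1 X0.00 Y0.00 E0.7384

At z = 1.08 mm: the cube (footprint 16×4.5) is included at this height; the cube at (14, -0.5) (footprint 12.5×11) is included at this height; the cube at (5, 7) (footprint 27.5×24.5) is included at this height; Taking the first minus the rest: starting from the 16×4.5 cube, the 12.5×11 cube at (14, -0.5) partially overlaps it — only the 9.00 mm² overlap (of its 137.50 mm²) is removed, clipping the outline; the 27.5×24.5 cube at (5, 7) misses the remaining region (no effect) — 1 connected region. The outline is a single polygon with 4 vertices. Extrusion per mm of travel: 0.4 × 0.12 / (π × 0.875²) = 0.019956. Accumulating E over each segment gives final E = 0.7384.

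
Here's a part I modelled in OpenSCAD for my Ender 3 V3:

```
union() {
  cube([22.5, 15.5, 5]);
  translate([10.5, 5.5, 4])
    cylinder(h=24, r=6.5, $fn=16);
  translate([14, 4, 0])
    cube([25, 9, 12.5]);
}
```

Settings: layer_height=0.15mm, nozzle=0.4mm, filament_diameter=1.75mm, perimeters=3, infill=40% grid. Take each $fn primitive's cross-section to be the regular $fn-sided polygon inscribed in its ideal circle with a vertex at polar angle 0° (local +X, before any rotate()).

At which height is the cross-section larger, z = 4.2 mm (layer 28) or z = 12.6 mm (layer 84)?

layer 28 (z = 4.2 mm)

Layer 28 (z = 4.2): the 22.5×15.5 cube contributes its full rectangle (area 348.75 mm²); the r=6.5 cylinder at (10.5, 5.5) gives a regular 16-gon of circumradius 6.5 (constant along its height) (area = (16/2)·6.500²·sin(360°/16) = 129.35 mm²); the cube at (14, 4) is present — its section is the full 25×9 rectangle (area 225.00 mm²); Merging all regions: the regions partially overlap — summed areas 703.10 mm² minus the doubly-counted overlap 201.72 mm² gives 501.38 mm² — area = 501.38 mm². So its area = 501.38 mm². Layer 84 (z = 12.6): the cube is absent (z outside [0, 5]); the r=6.5 cylinder at (10.5, 5.5) contributes a regular 16-gon of circumradius 6.5 (area = (16/2)·6.500²·sin(360°/16) = 129.35 mm²); the cube at (14, 4) does not reach this height (z outside [0, 12.5]); Taking the union: only the r=6.5 cylinder at (10.5, 5.5) is present, so the union is just that shape — area = 129.35 mm². So its area = 129.35 mm². Layer 28 is larger (501.38 vs 129.35 mm²).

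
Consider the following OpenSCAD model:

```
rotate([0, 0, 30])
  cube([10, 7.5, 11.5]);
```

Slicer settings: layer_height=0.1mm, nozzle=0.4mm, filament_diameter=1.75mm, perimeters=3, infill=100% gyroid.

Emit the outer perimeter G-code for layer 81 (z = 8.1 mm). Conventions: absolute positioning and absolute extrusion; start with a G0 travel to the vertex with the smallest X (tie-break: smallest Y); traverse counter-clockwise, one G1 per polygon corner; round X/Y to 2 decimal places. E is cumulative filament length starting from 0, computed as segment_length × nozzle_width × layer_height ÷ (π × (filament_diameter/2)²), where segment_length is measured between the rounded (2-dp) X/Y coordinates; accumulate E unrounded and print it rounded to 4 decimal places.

At z = 8.1 mm: the cube is present — its section is the full 10×7.5 rectangle; (whole slice rotated 30° about Z — lengths, areas and connectivity unchanged). The outline is a single polygon with 4 vertices. Extrusion per mm of travel: 0.4 × 0.1 / (π × 0.875²) = 0.016630. Accumulating E over each segment gives final E = 0.5822.

G0 X-3.75 Y6.50 Z8.10
G1 X0.00 Y0.00 E0.1248
G1 X8.66 Y5.00 E0.2911
G1 X4.91 Y11.50 E0.4159
G1 X-3.75 Y6.50 E0.5822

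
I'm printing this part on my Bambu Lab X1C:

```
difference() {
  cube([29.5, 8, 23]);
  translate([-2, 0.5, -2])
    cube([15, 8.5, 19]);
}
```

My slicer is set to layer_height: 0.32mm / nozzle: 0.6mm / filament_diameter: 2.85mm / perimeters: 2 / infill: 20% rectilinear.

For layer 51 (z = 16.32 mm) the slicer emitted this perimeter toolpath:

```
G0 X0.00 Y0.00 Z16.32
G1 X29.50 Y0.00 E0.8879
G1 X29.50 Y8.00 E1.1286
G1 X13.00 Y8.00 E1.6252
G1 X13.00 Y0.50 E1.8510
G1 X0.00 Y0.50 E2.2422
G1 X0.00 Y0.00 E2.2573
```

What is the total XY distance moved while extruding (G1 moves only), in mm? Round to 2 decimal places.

Sum the Euclidean lengths of each G1 segment: total = 75.00 mm.

75.00 mm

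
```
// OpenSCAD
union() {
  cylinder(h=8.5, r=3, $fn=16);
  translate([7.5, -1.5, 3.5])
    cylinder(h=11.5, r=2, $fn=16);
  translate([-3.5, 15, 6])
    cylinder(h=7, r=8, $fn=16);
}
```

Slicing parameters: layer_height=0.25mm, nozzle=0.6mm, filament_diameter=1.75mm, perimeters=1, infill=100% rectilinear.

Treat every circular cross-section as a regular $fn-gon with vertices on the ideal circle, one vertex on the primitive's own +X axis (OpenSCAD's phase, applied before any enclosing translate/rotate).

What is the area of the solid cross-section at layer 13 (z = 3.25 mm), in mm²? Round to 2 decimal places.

27.55 mm²

At z = 3.25 mm: the r=3 cylinder gives a regular 16-gon of circumradius 3 (constant along its height) (area = (16/2)·3.000²·sin(360°/16) = 27.55 mm²); the cylinder at (7.5, -1.5) is not intersected at this z (z outside [3.5, 15]); the cylinder at (-3.5, 15) is not intersected at this z (z outside [6, 13]); Merging all regions: only the r=3 cylinder is present, so the union is just that shape — area = 27.55 mm². Overall, the cross-section is a single solid region. Net area = 27.55 mm².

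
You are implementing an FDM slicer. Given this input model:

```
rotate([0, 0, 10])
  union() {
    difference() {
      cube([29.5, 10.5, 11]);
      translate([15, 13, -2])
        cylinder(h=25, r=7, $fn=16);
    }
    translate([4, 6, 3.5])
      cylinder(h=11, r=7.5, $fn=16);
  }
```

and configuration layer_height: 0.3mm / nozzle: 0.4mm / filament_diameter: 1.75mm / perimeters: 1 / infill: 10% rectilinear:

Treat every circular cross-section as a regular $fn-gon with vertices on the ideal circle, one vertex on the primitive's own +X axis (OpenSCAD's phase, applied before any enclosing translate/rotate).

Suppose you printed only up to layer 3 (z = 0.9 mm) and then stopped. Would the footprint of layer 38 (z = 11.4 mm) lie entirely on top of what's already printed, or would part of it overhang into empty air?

part overhangs

Compare the two slices. At z = 0.9: the 29.5×10.5 cube contributes its full rectangle (area 309.75 mm²); the r=7 cylinder at (15, 13) gives a regular 16-gon of circumradius 7 (constant along its height) (area = (16/2)·7.000²·sin(360°/16) = 150.01 mm²); Subtracting the remaining from the first: starting from the 29.5×10.5 cube (309.75 mm²), the r=7 cylinder at (15, 13) partially overlaps it — only the 41.25 mm² overlap (of its 150.01 mm²) is removed, clipping the outline — area = 268.50 mm²; the cylinder at (4, 6) does not reach this height (z outside [3.5, 14.5]); Merging all regions: only the result so far is present, so the union is just that shape — area = 268.50 mm²; (whole slice rotated 10° about Z — lengths, areas and connectivity unchanged). At z = 11.4: the cube is not intersected at this z (z outside [0, 11]); the r=7 cylinder at (15, 13) gives a regular 16-gon of circumradius 7 (constant along its height) (area = (16/2)·7.000²·sin(360°/16) = 150.01 mm²); Taking the first minus the rest: the first operand is absent here, so nothing remains; the cylinder at (4, 6): section is a regular 16-gon, circumradius r=7.5 (area = (16/2)·7.500²·sin(360°/16) = 172.21 mm²); Merging all regions: only the r=7.5 cylinder at (4, 6) is present, so the union is just that shape — area = 172.21 mm²; (whole slice rotated 10° about Z — lengths, areas and connectivity unchanged). Checking containment: at z = 11.4 the cross-section extends beyond the z = 0.9 cross-section by about 63.92 mm².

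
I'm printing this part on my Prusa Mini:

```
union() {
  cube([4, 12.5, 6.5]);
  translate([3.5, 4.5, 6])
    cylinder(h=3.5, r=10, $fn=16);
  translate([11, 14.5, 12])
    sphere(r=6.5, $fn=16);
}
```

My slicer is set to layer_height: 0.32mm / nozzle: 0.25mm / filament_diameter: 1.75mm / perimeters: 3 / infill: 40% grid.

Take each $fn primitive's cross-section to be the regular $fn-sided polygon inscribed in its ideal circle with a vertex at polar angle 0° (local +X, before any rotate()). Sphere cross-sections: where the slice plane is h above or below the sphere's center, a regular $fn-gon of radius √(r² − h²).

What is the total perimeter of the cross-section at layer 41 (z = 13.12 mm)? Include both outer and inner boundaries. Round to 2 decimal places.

39.97 mm

At z = 13.12 mm: the cube is absent (z outside [0, 6.5]); the cylinder at (3.5, 4.5) is not intersected at this z (z outside [6, 9.5]); the r=6.5 sphere at (11, 14.5) slices to a regular 16-gon of circumradius 6.403 (√(r²−h²) with h=1.12 from center) (perimeter = 2·16·6.403·sin(180°/16) = 39.97 mm); Taking the union: only the r=6.5 sphere at (11, 14.5) is present, so the union is just that shape — boundary = 39.97 mm. Overall, the cross-section is a single solid region. Total boundary length (outer) = 39.97 mm.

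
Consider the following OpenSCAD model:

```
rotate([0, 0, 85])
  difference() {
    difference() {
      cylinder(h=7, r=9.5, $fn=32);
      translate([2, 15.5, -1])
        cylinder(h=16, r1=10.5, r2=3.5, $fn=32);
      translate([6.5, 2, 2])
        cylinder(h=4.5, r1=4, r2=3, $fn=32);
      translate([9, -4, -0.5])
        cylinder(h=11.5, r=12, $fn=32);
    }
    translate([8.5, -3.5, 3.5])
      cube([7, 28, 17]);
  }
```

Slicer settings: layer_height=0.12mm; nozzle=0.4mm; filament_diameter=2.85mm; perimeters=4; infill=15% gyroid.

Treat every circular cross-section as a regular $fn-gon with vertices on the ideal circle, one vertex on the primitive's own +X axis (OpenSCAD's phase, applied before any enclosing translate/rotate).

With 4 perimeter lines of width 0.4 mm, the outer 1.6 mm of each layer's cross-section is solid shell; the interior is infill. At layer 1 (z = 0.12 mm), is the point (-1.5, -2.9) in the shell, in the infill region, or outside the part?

shell

At z = 0.12 mm: the r=9.5 cylinder contributes a regular 32-gon of circumradius 9.5; the cone at (2, 15.5): at t=0.070 of its height the radius interpolates to r₁+(r₂−r₁)t = 10.010, giving a regular 32-gon of that circumradius; the cone at (6.5, 2) is absent (z outside [2, 6.5]); the r=12 cylinder at (9, -4) gives a regular 32-gon of circumradius 12 (constant along its height); Subtracting the remaining from the first: starting from the r=9.5 cylinder, the cone at (2, 15.5) partially overlaps it — only the 30.07 mm² overlap (of its 312.77 mm²) is removed, clipping the outline; the r=12 cylinder at (9, -4) partially overlaps it — only the 150.38 mm² overlap (of its 449.49 mm²) is removed, clipping the outline — 1 connected region; the cube at (8.5, -3.5) is absent (z outside [3.5, 20.5]); Subtracting the remaining from the first: none of the subtracted shapes is present at this height, so the result so far is unchanged — 1 connected region; (rotated 85° about Z; rotation is an isometry so areas/perimeters/island counts are preserved). Overall, the cross-section is a single solid region. Undo the 85° rotation: the query point maps to (-3.020, 1.242) in the un-rotated model frame. The nearest boundary edge runs (-0.98, 2.67)→(-2.09, 0.59); distance from the point to it = 1.13 mm. The point is inside the cross-section, 1.13 mm from the nearest boundary — within the 1.6 mm shell band (4 × 0.4).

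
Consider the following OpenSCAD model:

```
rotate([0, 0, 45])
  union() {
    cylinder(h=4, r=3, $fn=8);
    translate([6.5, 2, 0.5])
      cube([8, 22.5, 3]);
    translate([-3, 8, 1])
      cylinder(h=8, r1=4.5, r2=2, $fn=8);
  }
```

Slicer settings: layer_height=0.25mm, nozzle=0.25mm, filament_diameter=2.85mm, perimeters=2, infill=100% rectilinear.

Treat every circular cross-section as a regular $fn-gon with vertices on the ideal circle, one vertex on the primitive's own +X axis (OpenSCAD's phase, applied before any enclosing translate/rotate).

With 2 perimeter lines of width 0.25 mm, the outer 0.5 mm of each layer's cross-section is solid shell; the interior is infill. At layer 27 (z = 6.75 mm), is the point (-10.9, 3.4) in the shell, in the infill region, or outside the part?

outside

At z = 6.75 mm: the cylinder is absent (z outside [0, 4]); the cube at (6.5, 2) is not intersected at this z (z outside [0.5, 3.5]); the cone at (-3, 8): at t=0.719 of its height the radius interpolates to r₁+(r₂−r₁)t = 2.703, giving a regular 8-gon of that circumradius; Merging all regions: only the cone at (-3, 8) is present, so the union is just that shape — 1 connected region; (rotated 45° about Z; rotation is an isometry so areas/perimeters/island counts are preserved). Overall, the cross-section is a single solid region. Undo the 45° rotation: the query point maps to (-5.303, 10.112) in the un-rotated model frame. The nearest boundary edge runs (-3.00, 10.70)→(-4.91, 9.91); distance from the point to it = 0.44 mm. The point is not inside any of the regions above, so it lies outside the cross-section (0.44 mm from the nearest boundary).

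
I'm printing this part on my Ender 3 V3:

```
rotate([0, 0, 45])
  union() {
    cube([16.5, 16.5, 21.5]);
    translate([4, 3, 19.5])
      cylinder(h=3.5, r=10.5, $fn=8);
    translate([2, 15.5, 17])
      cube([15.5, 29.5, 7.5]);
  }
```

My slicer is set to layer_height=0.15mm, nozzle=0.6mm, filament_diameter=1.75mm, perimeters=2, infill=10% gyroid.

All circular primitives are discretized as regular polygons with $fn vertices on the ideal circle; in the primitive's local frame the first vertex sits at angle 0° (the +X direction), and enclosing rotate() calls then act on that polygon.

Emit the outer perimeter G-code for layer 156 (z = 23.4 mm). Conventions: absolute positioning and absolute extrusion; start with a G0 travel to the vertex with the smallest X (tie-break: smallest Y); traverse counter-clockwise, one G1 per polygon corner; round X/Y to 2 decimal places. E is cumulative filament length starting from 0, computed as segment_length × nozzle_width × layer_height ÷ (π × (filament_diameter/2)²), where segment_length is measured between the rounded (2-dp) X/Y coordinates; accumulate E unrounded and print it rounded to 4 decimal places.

G0 X-30.41 Y33.23 Z23.40
G1 X-9.55 Y12.37 E1.1038
G1 X1.41 Y23.33 E1.6838
G1 X-19.45 Y44.19 E2.7876
G1 X-30.41 Y33.23 E3.3676

At z = 23.4 mm: the cube is not intersected at this z (z outside [0, 21.5]); the cylinder at (4, 3) is absent (z outside [19.5, 23]); the cube at (2, 15.5) is present — its section is the full 15.5×29.5 rectangle; Taking the union: only the 15.5×29.5 cube at (2, 15.5) is present, so the union is just that shape — 1 connected region; (rotated 45° about Z; rotation is an isometry so areas/perimeters/island counts are preserved). The outline is a single polygon with 4 vertices. Extrusion per mm of travel: 0.6 × 0.15 / (π × 0.875²) = 0.037418. Accumulating E over each segment gives final E = 3.3676.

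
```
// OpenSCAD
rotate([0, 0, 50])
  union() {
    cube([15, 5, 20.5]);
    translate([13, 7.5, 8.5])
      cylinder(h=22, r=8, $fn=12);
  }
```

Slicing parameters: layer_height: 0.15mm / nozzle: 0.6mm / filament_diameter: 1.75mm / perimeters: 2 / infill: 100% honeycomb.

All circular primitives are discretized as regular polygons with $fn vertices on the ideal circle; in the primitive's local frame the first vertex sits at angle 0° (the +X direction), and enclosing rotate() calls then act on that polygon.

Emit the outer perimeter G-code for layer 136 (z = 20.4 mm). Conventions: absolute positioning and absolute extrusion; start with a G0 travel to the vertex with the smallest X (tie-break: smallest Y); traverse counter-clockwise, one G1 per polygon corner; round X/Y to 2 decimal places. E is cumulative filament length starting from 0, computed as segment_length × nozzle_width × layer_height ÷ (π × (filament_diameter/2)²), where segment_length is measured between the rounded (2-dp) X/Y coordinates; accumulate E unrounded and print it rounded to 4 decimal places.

G0 X-5.27 Y16.17 Z20.40
G1 X-4.91 Y12.04 E0.1551
G1 X-2.53 Y8.65 E0.3101
G1 X-0.19 Y7.56 E0.4067
G1 X-3.83 Y3.21 E0.6189
G1 X0.00 Y0.00 E0.8059
G1 X7.16 Y8.53 E1.2226
G1 X8.74 Y9.64 E1.2949
G1 X9.56 Y11.39 E1.3672
G1 X9.64 Y11.49 E1.3720
G1 X9.61 Y11.51 E1.3733
G1 X10.49 Y13.39 E1.4510
G1 X10.13 Y17.52 E1.6061
G1 X7.75 Y20.91 E1.7611
G1 X4.00 Y22.66 E1.9160
G1 X-0.13 Y22.30 E2.0711
G1 X-3.52 Y19.92 E2.2261
G1 X-5.27 Y16.17 E2.3809

At z = 20.4 mm: the 15×5 cube contributes its full rectangle; the r=8 cylinder at (13, 7.5) contributes a regular 12-gon of circumradius 8; Taking the union: the regions partially overlap (shared area 38.37 mm²), so overlapping operands fuse into one piece — 1 connected region; (whole slice rotated 50° about Z — lengths, areas and connectivity unchanged). The outline is a single polygon with 17 vertices. Extrusion per mm of travel: 0.6 × 0.15 / (π × 0.875²) = 0.037418. Accumulating E over each segment gives final E = 2.3809.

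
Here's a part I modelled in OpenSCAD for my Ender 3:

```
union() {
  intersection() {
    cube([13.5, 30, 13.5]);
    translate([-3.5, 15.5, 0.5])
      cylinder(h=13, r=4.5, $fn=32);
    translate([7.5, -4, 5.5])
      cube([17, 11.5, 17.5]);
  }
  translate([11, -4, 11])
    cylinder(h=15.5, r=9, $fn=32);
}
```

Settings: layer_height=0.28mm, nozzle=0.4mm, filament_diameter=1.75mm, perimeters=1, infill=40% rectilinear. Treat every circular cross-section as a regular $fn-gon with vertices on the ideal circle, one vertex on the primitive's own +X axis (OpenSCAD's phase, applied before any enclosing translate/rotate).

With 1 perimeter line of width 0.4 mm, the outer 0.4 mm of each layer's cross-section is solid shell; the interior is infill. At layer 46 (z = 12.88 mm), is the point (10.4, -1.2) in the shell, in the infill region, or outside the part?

At z = 12.88 mm: the cube (footprint 13.5×30) is included at this height; the cylinder at (-3.5, 15.5): section is a regular 32-gon, circumradius r=4.5; the cube at (7.5, -4) is present — its section is the full 17×11.5 rectangle; Keeping only the common overlap: the r=4.5 cylinder at (-3.5, 15.5) partially overlaps the 13.5×30 cube; clipping to the common part keeps 3.78 mm²; the 17×11.5 cube at (7.5, -4) does not overlap the running intersection (empty) — nothing remains; the r=9 cylinder at (11, -4) contributes a regular 32-gon of circumradius 9; Merging all regions: only the r=9 cylinder at (11, -4) is present, so the union is just that shape — 1 connected region. Overall, the cross-section is a single solid region. The nearest boundary edge runs (9.24, 4.83)→(7.56, 4.31); distance from the point to it = 6.10 mm. The point is inside the cross-section and 6.10 mm from the nearest boundary — more than the 0.4 mm shell width (1 × 0.4), so it's in the infill interior.

infill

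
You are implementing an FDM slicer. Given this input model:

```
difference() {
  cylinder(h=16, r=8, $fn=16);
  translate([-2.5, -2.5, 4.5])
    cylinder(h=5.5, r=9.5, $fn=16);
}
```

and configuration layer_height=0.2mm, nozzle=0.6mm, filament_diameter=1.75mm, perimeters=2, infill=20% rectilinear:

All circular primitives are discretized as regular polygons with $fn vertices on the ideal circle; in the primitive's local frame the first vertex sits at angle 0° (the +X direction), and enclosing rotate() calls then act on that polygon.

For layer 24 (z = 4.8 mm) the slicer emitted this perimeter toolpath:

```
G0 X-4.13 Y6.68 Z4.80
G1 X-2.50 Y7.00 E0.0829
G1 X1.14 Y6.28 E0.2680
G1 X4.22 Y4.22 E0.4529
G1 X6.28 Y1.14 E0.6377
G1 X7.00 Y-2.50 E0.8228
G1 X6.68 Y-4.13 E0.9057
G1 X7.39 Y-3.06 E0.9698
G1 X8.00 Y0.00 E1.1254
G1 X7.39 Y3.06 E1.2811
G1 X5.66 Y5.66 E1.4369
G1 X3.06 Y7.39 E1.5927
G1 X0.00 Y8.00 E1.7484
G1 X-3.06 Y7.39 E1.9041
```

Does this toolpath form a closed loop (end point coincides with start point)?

Start point (G0): (-4.13, 6.68). End point (last G1): the path does not return to the start — open.

no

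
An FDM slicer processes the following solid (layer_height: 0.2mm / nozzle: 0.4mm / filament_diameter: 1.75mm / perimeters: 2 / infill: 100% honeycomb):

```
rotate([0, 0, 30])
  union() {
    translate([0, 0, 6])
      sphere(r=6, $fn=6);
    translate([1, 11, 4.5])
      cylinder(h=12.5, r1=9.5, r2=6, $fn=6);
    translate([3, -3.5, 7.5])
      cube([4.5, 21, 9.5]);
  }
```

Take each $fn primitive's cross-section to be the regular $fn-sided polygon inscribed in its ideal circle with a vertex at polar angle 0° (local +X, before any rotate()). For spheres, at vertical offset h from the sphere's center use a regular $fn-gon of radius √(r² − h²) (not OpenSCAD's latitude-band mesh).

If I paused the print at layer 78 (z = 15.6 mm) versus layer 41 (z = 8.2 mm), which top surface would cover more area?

Layer 78 (z = 15.6): the sphere does not reach this height (|z−center|=9.600 > r=6); the cone at (1, 11) (r1=9.5→r2=6) has section circumradius 6.392 here — a regular 6-gon (area = (6/2)·6.392²·sin(360°/6) = 106.15 mm²); the cube at (3, -3.5) (footprint 4.5×21) is included at this height (area 94.50 mm²); Taking the union: the regions partially overlap — summed areas 200.65 mm² minus the doubly-counted overlap 30.93 mm² gives 169.72 mm² — area = 169.72 mm²; (whole slice rotated 30° about Z — lengths, areas and connectivity unchanged). So its area = 169.72 mm². Layer 41 (z = 8.2): the r=6 sphere contributes a regular 6-gon of circumradius √(6²−2.2²) = 5.582 (area = (6/2)·5.582²·sin(360°/6) = 80.96 mm²); the cone at (1, 11) contributes a regular 6-gon of circumradius 8.464 (interpolated between r1=9.5 and r2=6 at t=0.296) (area = (6/2)·8.464²·sin(360°/6) = 186.12 mm²); the 4.5×21 cube at (3, -3.5) contributes its full rectangle (area 94.50 mm²); Taking the union: the regions partially overlap — summed areas 361.58 mm² minus the doubly-counted overlap 73.36 mm² gives 288.22 mm² — area = 288.22 mm²; (whole slice rotated 30° about Z — lengths, areas and connectivity unchanged). So its area = 288.22 mm². Layer 41 is larger (288.22 vs 169.72 mm²).

layer 41 (z = 8.2 mm)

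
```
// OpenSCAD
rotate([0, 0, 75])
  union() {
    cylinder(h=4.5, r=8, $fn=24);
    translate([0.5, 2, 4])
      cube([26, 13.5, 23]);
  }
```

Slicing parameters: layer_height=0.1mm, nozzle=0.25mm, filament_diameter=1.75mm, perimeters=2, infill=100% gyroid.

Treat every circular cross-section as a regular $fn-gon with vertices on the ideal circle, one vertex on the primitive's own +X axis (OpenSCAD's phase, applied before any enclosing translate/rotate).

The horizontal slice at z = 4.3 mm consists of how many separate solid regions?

1

At z = 4.3 mm: the r=8 cylinder contributes a regular 24-gon of circumradius 8; the cube at (0.5, 2) is present — its section is the full 26×13.5 rectangle; Combining (union): the regions partially overlap (shared area 30.97 mm²), so overlapping operands fuse into one piece — 1 connected region; (rotated 75° about Z; rotation is an isometry so areas/perimeters/island counts are preserved). The result has 1 disconnected region.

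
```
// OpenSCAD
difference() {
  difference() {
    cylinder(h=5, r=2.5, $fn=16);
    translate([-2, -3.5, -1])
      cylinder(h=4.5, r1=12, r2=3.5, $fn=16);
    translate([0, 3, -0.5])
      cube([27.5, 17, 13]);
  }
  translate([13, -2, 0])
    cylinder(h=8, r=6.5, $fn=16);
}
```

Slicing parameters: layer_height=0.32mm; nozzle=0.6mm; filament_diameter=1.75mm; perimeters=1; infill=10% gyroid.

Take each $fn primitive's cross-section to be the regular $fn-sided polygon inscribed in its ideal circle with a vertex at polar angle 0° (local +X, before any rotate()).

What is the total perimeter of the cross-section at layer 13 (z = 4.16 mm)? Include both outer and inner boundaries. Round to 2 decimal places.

At z = 4.16 mm: the r=2.5 cylinder contributes a regular 16-gon of circumradius 2.5 (perimeter = 2·16·2.500·sin(180°/16) = 15.61 mm); the cone at (-2, -3.5) is absent (z outside [-1, 3.5]); the 27.5×17 cube at (0, 3) contributes its full rectangle (perimeter 89.00 mm); Subtracting the remaining from the first: starting from the r=2.5 cylinder, the 27.5×17 cube at (0, 3) misses the remaining region (no effect) — boundary = 15.61 mm; the r=6.5 cylinder at (13, -2) contributes a regular 16-gon of circumradius 6.5 (perimeter = 2·16·6.500·sin(180°/16) = 40.58 mm); After the difference (first − rest): starting from the result so far, the r=6.5 cylinder at (13, -2) misses the remaining region (no effect) — boundary = 15.61 mm. Overall, the cross-section is a single solid region. Total boundary length (outer) = 15.61 mm.

15.61 mm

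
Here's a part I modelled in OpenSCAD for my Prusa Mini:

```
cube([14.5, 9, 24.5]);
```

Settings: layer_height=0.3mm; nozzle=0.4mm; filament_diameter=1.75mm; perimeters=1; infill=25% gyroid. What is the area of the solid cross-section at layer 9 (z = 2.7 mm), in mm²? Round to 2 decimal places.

At z = 2.7 mm: the cube (footprint 14.5×9) is included at this height (area 130.50 mm²). Overall, the cross-section is a single solid region. Net area = 130.50 mm².

130.50 mm²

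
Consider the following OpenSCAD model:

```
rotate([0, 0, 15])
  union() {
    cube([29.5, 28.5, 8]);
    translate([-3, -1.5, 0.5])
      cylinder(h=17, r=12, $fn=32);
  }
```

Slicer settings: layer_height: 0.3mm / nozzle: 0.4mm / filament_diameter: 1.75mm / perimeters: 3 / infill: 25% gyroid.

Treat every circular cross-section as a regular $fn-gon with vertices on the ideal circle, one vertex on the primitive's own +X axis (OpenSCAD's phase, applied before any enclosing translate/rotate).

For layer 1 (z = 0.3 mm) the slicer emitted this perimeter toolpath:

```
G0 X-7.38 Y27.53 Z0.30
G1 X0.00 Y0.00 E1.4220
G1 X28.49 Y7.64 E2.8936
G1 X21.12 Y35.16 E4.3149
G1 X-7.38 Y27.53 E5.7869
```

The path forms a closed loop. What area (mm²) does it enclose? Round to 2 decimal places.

840.63 mm²

Apply the shoelace formula to the sequence of (X, Y) vertices; enclosed area = 840.63 mm².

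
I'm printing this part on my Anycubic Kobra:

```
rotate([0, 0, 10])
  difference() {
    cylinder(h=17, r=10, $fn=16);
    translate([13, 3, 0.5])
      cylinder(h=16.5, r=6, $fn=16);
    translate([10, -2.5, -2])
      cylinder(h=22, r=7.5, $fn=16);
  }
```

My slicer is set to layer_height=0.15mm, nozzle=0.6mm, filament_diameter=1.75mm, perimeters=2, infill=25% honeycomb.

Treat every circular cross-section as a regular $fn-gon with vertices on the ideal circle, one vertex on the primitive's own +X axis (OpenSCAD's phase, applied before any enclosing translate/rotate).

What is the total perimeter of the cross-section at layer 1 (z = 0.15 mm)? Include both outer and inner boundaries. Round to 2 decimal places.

At z = 0.15 mm: the cylinder: section is a regular 16-gon, circumradius r=10 (perimeter = 2·16·10.000·sin(180°/16) = 62.43 mm); the cylinder at (13, 3) is absent (z outside [0.5, 17]); the r=7.5 cylinder at (10, -2.5) contributes a regular 16-gon of circumradius 7.5 (perimeter = 2·16·7.500·sin(180°/16) = 46.82 mm); After the difference (first − rest): starting from the r=10 cylinder, the r=7.5 cylinder at (10, -2.5) partially overlaps it — only the 66.33 mm² overlap (of its 172.21 mm²) is removed, clipping the outline — boundary = 64.49 mm; (whole slice rotated 10° about Z — lengths, areas and connectivity unchanged). Overall, the cross-section is a single solid region. Total boundary length (outer) = 64.49 mm.

64.49 mm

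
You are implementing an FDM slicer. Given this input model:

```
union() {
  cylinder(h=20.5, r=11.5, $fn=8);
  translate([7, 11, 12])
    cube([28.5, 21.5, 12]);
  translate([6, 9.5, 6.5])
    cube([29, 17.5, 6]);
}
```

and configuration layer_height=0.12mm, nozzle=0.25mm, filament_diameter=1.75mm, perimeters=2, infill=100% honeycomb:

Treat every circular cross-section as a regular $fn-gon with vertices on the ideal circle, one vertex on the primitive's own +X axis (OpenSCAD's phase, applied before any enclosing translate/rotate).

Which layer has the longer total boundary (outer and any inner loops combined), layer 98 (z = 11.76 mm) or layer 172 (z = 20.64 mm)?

Layer 98 (z = 11.76): the r=11.5 cylinder gives a regular 8-gon of circumradius 11.5 (constant along its height) (perimeter = 2·8·11.500·sin(180°/8) = 70.41 mm); the cube at (7, 11) does not reach this height (z outside [12, 24]); the 29×17.5 cube at (6, 9.5) contributes its full rectangle (perimeter 93.00 mm); Taking the union: the 2 present regions are separate (no shared area or edge), so areas and boundary lengths simply add and each stays a separate island — boundary = 163.41 mm. So its perimeter = 163.41 mm. Layer 172 (z = 20.64): the cylinder is not intersected at this z (z outside [0, 20.5]); the 28.5×21.5 cube at (7, 11) contributes its full rectangle (perimeter 100.00 mm); the cube at (6, 9.5) does not reach this height (z outside [6.5, 12.5]); Merging all regions: only the 28.5×21.5 cube at (7, 11) is present, so the union is just that shape — boundary = 100.00 mm. So its perimeter = 100.00 mm. Layer 98 is larger (163.41 vs 100.00 mm).

layer 98 (z = 11.76 mm)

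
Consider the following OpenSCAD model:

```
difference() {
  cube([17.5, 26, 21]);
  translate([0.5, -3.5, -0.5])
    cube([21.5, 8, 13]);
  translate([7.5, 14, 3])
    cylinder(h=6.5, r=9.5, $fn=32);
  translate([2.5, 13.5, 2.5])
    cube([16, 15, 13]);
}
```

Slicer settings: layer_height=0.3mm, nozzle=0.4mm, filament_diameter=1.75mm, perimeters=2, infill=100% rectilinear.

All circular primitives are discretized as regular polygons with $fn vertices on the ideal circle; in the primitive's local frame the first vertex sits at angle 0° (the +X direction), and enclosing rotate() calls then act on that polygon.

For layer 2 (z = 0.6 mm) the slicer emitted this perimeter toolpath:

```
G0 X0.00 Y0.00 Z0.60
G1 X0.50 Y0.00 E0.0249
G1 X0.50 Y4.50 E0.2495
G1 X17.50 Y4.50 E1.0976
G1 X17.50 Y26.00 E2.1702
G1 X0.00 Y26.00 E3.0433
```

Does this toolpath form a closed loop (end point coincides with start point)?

Start point (G0): (0.00, 0.00). End point (last G1): the path does not return to the start — open.

no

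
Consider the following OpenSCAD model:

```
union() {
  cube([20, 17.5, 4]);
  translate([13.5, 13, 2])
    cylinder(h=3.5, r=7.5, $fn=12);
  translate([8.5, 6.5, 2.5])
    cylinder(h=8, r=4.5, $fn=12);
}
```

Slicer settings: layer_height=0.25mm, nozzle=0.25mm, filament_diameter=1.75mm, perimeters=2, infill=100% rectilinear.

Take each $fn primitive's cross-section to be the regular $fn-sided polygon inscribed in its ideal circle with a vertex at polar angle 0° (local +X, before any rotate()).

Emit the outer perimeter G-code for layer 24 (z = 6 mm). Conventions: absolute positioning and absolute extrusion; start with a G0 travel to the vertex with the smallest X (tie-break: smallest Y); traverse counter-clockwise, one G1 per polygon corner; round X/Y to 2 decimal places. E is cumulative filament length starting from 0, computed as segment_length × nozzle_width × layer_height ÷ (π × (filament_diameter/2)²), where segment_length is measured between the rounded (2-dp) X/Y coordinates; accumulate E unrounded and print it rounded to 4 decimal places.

G0 X4.00 Y6.50 Z6.00
G1 X4.60 Y4.25 E0.0605
G1 X6.25 Y2.60 E0.1211
G1 X8.50 Y2.00 E0.1816
G1 X10.75 Y2.60 E0.2422
G1 X12.40 Y4.25 E0.3028
G1 X13.00 Y6.50 E0.3633
G1 X12.40 Y8.75 E0.4238
G1 X10.75 Y10.40 E0.4844
G1 X8.50 Y11.00 E0.5449
G1 X6.25 Y10.40 E0.6055
G1 X4.60 Y8.75 E0.6661
G1 X4.00 Y6.50 E0.7266

At z = 6 mm: the cube is not intersected at this z (z outside [0, 4]); the cylinder at (13.5, 13) is not intersected at this z (z outside [2, 5.5]); the r=4.5 cylinder at (8.5, 6.5) contributes a regular 12-gon of circumradius 4.5; Combining (union): only the r=4.5 cylinder at (8.5, 6.5) is present, so the union is just that shape — 1 connected region. The outline is a single polygon with 12 vertices. Extrusion per mm of travel: 0.25 × 0.25 / (π × 0.875²) = 0.025984. Accumulating E over each segment gives final E = 0.7266.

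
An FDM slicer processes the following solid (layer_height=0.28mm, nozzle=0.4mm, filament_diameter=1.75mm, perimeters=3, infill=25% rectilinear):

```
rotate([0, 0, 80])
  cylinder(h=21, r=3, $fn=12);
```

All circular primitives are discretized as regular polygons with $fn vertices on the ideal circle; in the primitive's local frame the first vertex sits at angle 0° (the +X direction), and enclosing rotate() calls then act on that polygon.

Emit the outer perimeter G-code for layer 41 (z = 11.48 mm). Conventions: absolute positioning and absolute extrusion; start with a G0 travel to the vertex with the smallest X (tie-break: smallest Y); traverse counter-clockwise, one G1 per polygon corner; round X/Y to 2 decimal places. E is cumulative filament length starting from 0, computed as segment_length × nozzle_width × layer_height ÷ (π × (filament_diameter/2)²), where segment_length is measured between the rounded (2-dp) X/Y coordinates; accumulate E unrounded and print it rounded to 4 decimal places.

G0 X-2.95 Y0.52 Z11.48
G1 X-2.82 Y-1.03 E0.0724
G1 X-1.93 Y-2.30 E0.1446
G1 X-0.52 Y-2.95 E0.2169
G1 X1.03 Y-2.82 E0.2894
G1 X2.30 Y-1.93 E0.3616
G1 X2.95 Y-0.52 E0.4339
G1 X2.82 Y1.03 E0.5063
G1 X1.93 Y2.30 E0.5785
G1 X0.52 Y2.95 E0.6508
G1 X-1.03 Y2.82 E0.7232
G1 X-2.30 Y1.93 E0.7954
G1 X-2.95 Y0.52 E0.8677

At z = 11.48 mm: the r=3 cylinder contributes a regular 12-gon of circumradius 3; (whole slice rotated 80° about Z — lengths, areas and connectivity unchanged). The outline is a single polygon with 12 vertices. Extrusion per mm of travel: 0.4 × 0.28 / (π × 0.875²) = 0.046564. Accumulating E over each segment gives final E = 0.8677.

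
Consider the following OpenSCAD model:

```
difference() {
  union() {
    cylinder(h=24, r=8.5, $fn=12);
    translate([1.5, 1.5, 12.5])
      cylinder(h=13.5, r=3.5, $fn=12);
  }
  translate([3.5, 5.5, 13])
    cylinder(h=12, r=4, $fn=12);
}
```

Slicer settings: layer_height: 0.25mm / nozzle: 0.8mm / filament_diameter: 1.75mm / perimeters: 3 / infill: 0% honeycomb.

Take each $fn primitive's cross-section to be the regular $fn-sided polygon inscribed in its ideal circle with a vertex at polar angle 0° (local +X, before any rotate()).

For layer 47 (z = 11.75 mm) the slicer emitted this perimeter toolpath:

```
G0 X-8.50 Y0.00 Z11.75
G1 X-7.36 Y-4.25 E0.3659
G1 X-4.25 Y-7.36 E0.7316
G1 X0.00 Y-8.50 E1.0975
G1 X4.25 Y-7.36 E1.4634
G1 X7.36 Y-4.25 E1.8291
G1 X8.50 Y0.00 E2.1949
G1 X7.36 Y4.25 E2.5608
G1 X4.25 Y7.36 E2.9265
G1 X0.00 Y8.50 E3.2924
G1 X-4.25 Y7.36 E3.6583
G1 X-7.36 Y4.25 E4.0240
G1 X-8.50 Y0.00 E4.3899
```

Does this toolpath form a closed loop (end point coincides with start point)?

Start point (G0): (-8.50, 0.00). End point (last G1): the path returns to the start — closed.

yes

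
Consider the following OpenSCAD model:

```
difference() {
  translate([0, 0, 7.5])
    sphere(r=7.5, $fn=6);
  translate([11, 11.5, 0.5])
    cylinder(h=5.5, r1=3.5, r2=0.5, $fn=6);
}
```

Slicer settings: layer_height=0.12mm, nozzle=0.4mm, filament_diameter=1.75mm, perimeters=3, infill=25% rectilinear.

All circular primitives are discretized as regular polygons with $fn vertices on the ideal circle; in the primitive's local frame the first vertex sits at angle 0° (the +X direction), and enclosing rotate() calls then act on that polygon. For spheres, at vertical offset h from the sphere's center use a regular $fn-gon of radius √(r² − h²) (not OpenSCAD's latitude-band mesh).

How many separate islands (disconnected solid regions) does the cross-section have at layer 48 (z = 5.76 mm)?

At z = 5.76 mm: the r=7.5 sphere slices to a regular 6-gon of circumradius 7.295 (√(r²−h²) with h=1.74 from center); the cone at (11, 11.5): at t=0.956 of its height the radius interpolates to r₁+(r₂−r₁)t = 0.631, giving a regular 6-gon of that circumradius; Taking the first minus the rest: starting from the r=7.5 sphere, the cone at (11, 11.5) misses the remaining region (no effect) — 1 connected region. Overall, the cross-section is a single solid region. Island count = 1.

1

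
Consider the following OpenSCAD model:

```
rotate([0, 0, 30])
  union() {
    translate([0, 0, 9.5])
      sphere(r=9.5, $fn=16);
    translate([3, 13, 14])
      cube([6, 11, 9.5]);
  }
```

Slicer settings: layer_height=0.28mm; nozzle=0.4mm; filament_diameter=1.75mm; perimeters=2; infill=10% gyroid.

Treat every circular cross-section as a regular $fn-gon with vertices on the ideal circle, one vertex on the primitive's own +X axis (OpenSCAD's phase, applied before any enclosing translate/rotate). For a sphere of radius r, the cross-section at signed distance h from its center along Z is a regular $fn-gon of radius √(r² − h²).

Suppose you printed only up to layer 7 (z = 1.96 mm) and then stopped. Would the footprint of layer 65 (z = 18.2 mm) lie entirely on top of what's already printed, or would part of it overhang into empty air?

part overhangs

Compare the two slices. At z = 1.96: the sphere: section is a regular 16-gon, circumradius = √(r²−h²) = √(9.5²−7.54²) = 5.779 (area = (16/2)·5.779²·sin(360°/16) = 102.25 mm²); the cube at (3, 13) is absent (z outside [14, 23.5]); Taking the union: only the r=9.5 sphere is present, so the union is just that shape — area = 102.25 mm²; (rotated 30° about Z; rotation is an isometry so areas/perimeters/island counts are preserved). At z = 18.2: the r=9.5 sphere slices to a regular 16-gon of circumradius 3.816 (√(r²−h²) with h=8.7 from center) (area = (16/2)·3.816²·sin(360°/16) = 44.57 mm²); the 6×11 cube at (3, 13) contributes its full rectangle (area 66.00 mm²); Combining (union): the 2 present regions are separate (no shared area or edge), so areas and boundary lengths simply add and each stays a separate island — area = 110.57 mm²; (whole slice rotated 30° about Z — lengths, areas and connectivity unchanged). Checking containment: at z = 18.2 the cross-section extends beyond the z = 1.96 cross-section by about 66.00 mm².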